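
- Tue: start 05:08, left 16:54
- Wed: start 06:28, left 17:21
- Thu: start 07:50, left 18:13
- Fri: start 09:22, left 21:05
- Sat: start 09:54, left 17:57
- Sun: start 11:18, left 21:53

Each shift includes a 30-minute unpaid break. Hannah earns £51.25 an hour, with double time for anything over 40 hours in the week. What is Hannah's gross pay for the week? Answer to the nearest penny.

£4139.29

Tue: 05:08–16:54 = 11 h 46 min; less 30 min break → 11 h 16 min
Wed: 06:28–17:21 = 10 h 53 min; less 30 min break → 10 h 23 min
Thu: 07:50–18:13 = 10 h 23 min; less 30 min break → 9 h 53 min
Fri: 09:22–21:05 = 11 h 43 min; less 30 min break → 11 h 13 min
Sat: 09:54–17:57 = 8 h 3 min; less 30 min break → 7 h 33 min
Sun: 11:18–21:53 = 10 h 35 min; less 30 min break → 10 h 5 min
Total worked: 60 h 23 min = 3623 min.
Regular 40 h 0 min = 2400 min at £51.25/h; overtime 20 h 23 min = 1223 min at £102.50/h.
Pay = (2400 × £51.25 + 1223 × £102.50) ÷ 60 = £4139.29.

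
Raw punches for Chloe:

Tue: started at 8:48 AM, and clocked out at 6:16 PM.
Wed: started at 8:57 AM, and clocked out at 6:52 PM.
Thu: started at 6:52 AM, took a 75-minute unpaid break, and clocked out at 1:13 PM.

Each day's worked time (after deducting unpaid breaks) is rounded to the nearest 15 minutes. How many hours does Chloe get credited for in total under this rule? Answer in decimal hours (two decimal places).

24.50 hours

Tue: 8:48 AM–6:16 PM = 9 h 28 min → rounds to 9 h 30 min
Wed: 8:57 AM–6:52 PM = 9 h 55 min → rounds to 10 h 0 min
Thu: 6:52 AM–1:13 PM = 6 h 21 min − 75 min = 5 h 6 min → rounds to 5 h 0 min
Total credited: 24 h 30 min.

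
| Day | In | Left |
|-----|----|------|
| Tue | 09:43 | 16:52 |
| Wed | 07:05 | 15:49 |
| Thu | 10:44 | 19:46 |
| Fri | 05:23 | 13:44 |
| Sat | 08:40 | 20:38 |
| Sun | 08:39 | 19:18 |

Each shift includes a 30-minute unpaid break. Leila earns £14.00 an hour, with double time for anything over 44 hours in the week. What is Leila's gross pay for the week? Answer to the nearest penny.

£864.73

Tue: 09:43–16:52 = 7 h 9 min; less 30 min break → 6 h 39 min
Wed: 07:05–15:49 = 8 h 44 min; less 30 min break → 8 h 14 min
Thu: 10:44–19:46 = 9 h 2 min; less 30 min break → 8 h 32 min
Fri: 05:23–13:44 = 8 h 21 min; less 30 min break → 7 h 51 min
Sat: 08:40–20:38 = 11 h 58 min; less 30 min break → 11 h 28 min
Sun: 08:39–19:18 = 10 h 39 min; less 30 min break → 10 h 9 min
Total worked: 52 h 53 min = 3173 min.
Regular 44 h 0 min = 2640 min at £14.00/h; overtime 8 h 53 min = 533 min at £28.00/h.
Pay = (2640 × £14.00 + 533 × £28.00) ÷ 60 = £864.73.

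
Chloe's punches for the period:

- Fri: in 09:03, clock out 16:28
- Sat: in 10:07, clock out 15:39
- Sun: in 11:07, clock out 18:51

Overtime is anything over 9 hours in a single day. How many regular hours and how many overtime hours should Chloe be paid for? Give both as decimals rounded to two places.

Fri: 09:03–16:28 = 7 h 25 min
Sat: 10:07–15:39 = 5 h 32 min
Sun: 11:07–18:51 = 7 h 44 min
Fri reg 7 h 25 min / OT 0 h 0 min; Sat reg 5 h 32 min / OT 0 h 0 min; Sun reg 7 h 44 min / OT 0 h 0 min.
Totals: regular 20 h 41 min, overtime 0 h 0 min.

Regular 20.68 hours, overtime 0.00 hours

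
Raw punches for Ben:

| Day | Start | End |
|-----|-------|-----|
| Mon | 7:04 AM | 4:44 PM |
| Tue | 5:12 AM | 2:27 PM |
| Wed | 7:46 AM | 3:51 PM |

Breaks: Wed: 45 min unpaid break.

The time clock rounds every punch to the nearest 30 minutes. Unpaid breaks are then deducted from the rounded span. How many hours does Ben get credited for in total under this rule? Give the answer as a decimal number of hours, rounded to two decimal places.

26.25 hours

Mon: in 7:04 AM→7:00 AM, out 4:44 PM→4:30 PM; 9 h 30 min
Tue: in 5:12 AM→5:00 AM, out 2:27 PM→2:30 PM; 9 h 30 min
Wed: in 7:46 AM→8:00 AM, out 3:51 PM→4:00 PM; 8 h 0 min − 45 min = 7 h 15 min
Total credited: 26 h 15 min.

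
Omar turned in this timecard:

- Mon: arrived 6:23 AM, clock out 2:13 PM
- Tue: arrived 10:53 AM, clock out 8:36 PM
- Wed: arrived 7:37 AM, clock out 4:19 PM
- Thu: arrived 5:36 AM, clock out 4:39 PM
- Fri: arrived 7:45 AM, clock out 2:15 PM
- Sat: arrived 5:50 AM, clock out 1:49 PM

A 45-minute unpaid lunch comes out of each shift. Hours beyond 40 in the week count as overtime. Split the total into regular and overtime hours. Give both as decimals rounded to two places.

Mon: 6:23 AM–2:13 PM = 7 h 50 min; less 45 min break → 7 h 5 min
Tue: 10:53 AM–8:36 PM = 9 h 43 min; less 45 min break → 8 h 58 min
Wed: 7:37 AM–4:19 PM = 8 h 42 min; less 45 min break → 7 h 57 min
Thu: 5:36 AM–4:39 PM = 11 h 3 min; less 45 min break → 10 h 18 min
Fri: 7:45 AM–2:15 PM = 6 h 30 min; less 45 min break → 5 h 45 min
Sat: 5:50 AM–1:49 PM = 7 h 59 min; less 45 min break → 7 h 14 min
Total worked: 47 h 17 min = 47.28 h.
Threshold 40 h → overtime 7 h 17 min, regular 40 h 0 min.

Regular 40.00 hours, overtime 7.28 hours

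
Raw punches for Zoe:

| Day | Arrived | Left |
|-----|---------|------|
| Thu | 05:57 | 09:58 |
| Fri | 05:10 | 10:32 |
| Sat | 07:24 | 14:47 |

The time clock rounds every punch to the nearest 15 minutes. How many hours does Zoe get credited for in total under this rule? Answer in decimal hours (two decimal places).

Thu: in 05:57→06:00, out 09:58→10:00; 4 h 0 min
Fri: in 05:10→05:15, out 10:32→10:30; 5 h 15 min
Sat: in 07:24→07:30, out 14:47→14:45; 7 h 15 min
Total credited: 16 h 30 min.

16.50 hours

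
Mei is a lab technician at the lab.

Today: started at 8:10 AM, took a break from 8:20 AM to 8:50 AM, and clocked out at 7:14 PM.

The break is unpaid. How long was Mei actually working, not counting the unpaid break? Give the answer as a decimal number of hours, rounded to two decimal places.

Today: 8:10 AM–7:14 PM = 11 h 4 min; less 30 min break → 10 h 34 min

10.57 hours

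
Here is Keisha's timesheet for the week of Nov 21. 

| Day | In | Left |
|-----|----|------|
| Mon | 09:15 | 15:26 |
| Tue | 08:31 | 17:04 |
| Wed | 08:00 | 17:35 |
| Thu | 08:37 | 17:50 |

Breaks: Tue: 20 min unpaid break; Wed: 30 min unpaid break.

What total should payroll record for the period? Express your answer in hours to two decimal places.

Mon: 09:15–15:26 = 6 h 11 min
Tue: 08:31–17:04 = 8 h 33 min; less 20 min break → 8 h 13 min
Wed: 08:00–17:35 = 9 h 35 min; less 30 min break → 9 h 5 min
Thu: 08:37–17:50 = 9 h 13 min
Total: 6 h 11 min + 8 h 13 min + 9 h 5 min + 9 h 13 min = 32 h 42 min.

32.70 hours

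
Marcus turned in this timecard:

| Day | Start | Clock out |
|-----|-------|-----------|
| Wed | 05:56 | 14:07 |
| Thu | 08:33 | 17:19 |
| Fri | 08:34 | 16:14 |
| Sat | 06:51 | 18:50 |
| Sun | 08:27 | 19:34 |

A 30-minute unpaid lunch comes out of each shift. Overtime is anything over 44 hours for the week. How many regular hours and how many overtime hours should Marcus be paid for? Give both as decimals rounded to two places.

Wed: 05:56–14:07 = 8 h 11 min; less 30 min break → 7 h 41 min
Thu: 08:33–17:19 = 8 h 46 min; less 30 min break → 8 h 16 min
Fri: 08:34–16:14 = 7 h 40 min; less 30 min break → 7 h 10 min
Sat: 06:51–18:50 = 11 h 59 min; less 30 min break → 11 h 29 min
Sun: 08:27–19:34 = 11 h 7 min; less 30 min break → 10 h 37 min
Total worked: 45 h 13 min = 45.22 h.
Threshold 44 h → overtime 1 h 13 min, regular 44 h 0 min.

Regular 44.00 hours, overtime 1.22 hours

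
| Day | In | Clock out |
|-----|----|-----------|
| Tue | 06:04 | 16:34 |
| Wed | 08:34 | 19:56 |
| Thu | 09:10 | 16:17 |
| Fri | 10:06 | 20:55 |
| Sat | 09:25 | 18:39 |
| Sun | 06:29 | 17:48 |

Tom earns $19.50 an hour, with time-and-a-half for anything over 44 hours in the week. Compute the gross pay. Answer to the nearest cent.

Tue: 06:04–16:34 = 10 h 30 min
Wed: 08:34–19:56 = 11 h 22 min
Thu: 09:10–16:17 = 7 h 7 min
Fri: 10:06–20:55 = 10 h 49 min
Sat: 09:25–18:39 = 9 h 14 min
Sun: 06:29–17:48 = 11 h 19 min
Total worked: 60 h 21 min = 3621 min.
Regular 44 h 0 min = 2640 min at $19.50/h; overtime 16 h 21 min = 981 min at $29.25/h.
Pay = (2640 × $19.50 + 981 × $29.25) ÷ 60 = $1336.24.

$1336.24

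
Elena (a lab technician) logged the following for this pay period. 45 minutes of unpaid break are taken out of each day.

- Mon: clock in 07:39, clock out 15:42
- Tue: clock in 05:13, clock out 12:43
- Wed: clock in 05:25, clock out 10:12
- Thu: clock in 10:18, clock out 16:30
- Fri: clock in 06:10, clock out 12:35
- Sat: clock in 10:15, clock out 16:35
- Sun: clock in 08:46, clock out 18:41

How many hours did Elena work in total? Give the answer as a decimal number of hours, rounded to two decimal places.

Mon: 07:39–15:42 = 8 h 3 min; less 45 min break → 7 h 18 min
Tue: 05:13–12:43 = 7 h 30 min; less 45 min break → 6 h 45 min
Wed: 05:25–10:12 = 4 h 47 min; less 45 min break → 4 h 2 min
Thu: 10:18–16:30 = 6 h 12 min; less 45 min break → 5 h 27 min
Fri: 06:10–12:35 = 6 h 25 min; less 45 min break → 5 h 40 min
Sat: 10:15–16:35 = 6 h 20 min; less 45 min break → 5 h 35 min
Sun: 08:46–18:41 = 9 h 55 min; less 45 min break → 9 h 10 min
Total: 7 h 18 min + 6 h 45 min + 4 h 2 min + 5 h 27 min + 5 h 40 min + 5 h 35 min + 9 h 10 min = 43 h 57 min.

43.95 hours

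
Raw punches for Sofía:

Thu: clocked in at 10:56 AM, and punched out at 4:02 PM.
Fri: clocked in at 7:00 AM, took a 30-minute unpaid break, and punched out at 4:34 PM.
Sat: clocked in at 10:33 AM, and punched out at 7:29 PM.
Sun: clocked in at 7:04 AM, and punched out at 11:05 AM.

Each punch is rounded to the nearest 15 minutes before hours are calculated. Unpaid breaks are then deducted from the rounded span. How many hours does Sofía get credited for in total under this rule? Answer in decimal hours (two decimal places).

27.00 hours

Thu: in 10:56 AM→11:00 AM, out 4:02 PM→4:00 PM; 5 h 0 min
Fri: in 7:00 AM→7:00 AM, out 4:34 PM→4:30 PM; 9 h 30 min − 30 min = 9 h 0 min
Sat: in 10:33 AM→10:30 AM, out 7:29 PM→7:30 PM; 9 h 0 min
Sun: in 7:04 AM→7:00 AM, out 11:05 AM→11:00 AM; 4 h 0 min
Total credited: 27 h 0 min.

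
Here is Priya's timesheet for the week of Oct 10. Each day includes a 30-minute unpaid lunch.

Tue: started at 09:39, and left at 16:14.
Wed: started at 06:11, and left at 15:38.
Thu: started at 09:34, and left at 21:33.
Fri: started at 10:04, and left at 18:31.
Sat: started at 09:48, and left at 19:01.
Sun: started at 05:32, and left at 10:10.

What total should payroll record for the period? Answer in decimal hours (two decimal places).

Tue: 09:39–16:14 = 6 h 35 min; less 30 min break → 6 h 5 min
Wed: 06:11–15:38 = 9 h 27 min; less 30 min break → 8 h 57 min
Thu: 09:34–21:33 = 11 h 59 min; less 30 min break → 11 h 29 min
Fri: 10:04–18:31 = 8 h 27 min; less 30 min break → 7 h 57 min
Sat: 09:48–19:01 = 9 h 13 min; less 30 min break → 8 h 43 min
Sun: 05:32–10:10 = 4 h 38 min; less 30 min break → 4 h 8 min
Total: 6 h 5 min + 8 h 57 min + 11 h 29 min + 7 h 57 min + 8 h 43 min + 4 h 8 min = 47 h 19 min.

47.32 hours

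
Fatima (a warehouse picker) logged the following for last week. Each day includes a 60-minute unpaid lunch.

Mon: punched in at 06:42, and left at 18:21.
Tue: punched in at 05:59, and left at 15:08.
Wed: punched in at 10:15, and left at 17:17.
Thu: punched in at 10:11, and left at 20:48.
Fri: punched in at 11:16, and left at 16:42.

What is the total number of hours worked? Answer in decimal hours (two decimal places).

38.88 hours

Mon: 06:42–18:21 = 11 h 39 min; less 60 min break → 10 h 39 min
Tue: 05:59–15:08 = 9 h 9 min; less 60 min break → 8 h 9 min
Wed: 10:15–17:17 = 7 h 2 min; less 60 min break → 6 h 2 min
Thu: 10:11–20:48 = 10 h 37 min; less 60 min break → 9 h 37 min
Fri: 11:16–16:42 = 5 h 26 min; less 60 min break → 4 h 26 min
Total: 10 h 39 min + 8 h 9 min + 6 h 2 min + 9 h 37 min + 4 h 26 min = 38 h 53 min.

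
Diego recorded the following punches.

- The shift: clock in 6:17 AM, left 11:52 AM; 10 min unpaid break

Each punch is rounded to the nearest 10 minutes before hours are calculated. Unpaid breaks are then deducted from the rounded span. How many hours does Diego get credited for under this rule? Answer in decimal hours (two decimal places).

5.33 hours

The shift: in 6:17 AM→6:20 AM, out 11:52 AM→11:50 AM; 5 h 30 min − 10 min = 5 h 20 min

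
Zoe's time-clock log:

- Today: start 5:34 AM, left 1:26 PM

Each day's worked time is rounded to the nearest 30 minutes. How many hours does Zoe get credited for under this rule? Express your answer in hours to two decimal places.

8.00 hours

Today: 5:34 AM–1:26 PM = 7 h 52 min → rounds to 8 h 0 min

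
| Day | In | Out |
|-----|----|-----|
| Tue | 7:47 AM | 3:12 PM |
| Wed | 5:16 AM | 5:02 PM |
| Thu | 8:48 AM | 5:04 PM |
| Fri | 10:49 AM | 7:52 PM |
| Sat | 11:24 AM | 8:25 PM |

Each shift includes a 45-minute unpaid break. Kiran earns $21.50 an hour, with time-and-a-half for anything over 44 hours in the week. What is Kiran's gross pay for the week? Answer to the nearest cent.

$897.98

Tue: 7:47 AM–3:12 PM = 7 h 25 min; less 45 min break → 6 h 40 min
Wed: 5:16 AM–5:02 PM = 11 h 46 min; less 45 min break → 11 h 1 min
Thu: 8:48 AM–5:04 PM = 8 h 16 min; less 45 min break → 7 h 31 min
Fri: 10:49 AM–7:52 PM = 9 h 3 min; less 45 min break → 8 h 18 min
Sat: 11:24 AM–8:25 PM = 9 h 1 min; less 45 min break → 8 h 16 min
Total worked: 41 h 46 min = 2506 min.
Regular 41 h 46 min = 2506 min at $21.50/h; overtime 0 h 0 min = 0 min at $32.25/h.
Pay = (2506 × $21.50 + 0 × $32.25) ÷ 60 = $897.98.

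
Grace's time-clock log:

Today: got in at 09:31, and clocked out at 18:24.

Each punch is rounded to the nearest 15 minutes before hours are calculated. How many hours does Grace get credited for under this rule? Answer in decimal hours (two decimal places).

Today: in 09:31→09:30, out 18:24→18:30; 9 h 0 min

9.00 hours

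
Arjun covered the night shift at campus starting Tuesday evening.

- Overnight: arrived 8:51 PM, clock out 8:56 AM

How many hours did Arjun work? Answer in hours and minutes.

Overnight: 8:51 PM → midnight = 3 h 9 min; midnight → 8:56 AM = 8 h 56 min; span 12 h 5 min

12 h 5 min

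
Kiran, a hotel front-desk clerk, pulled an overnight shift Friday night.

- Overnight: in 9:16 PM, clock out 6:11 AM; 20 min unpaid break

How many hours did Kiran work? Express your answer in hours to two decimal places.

Overnight: 9:16 PM → midnight = 2 h 44 min; midnight → 6:11 AM = 6 h 11 min; span 8 h 55 min; less 20 min break → 8 h 35 min

8.58 hours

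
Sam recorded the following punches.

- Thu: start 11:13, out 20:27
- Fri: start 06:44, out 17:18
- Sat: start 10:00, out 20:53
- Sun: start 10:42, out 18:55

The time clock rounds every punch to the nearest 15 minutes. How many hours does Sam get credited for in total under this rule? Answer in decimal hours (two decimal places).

39.00 hours

Thu: in 11:13→11:15, out 20:27→20:30; 9 h 15 min
Fri: in 06:44→06:45, out 17:18→17:15; 10 h 30 min
Sat: in 10:00→10:00, out 20:53→21:00; 11 h 0 min
Sun: in 10:42→10:45, out 18:55→19:00; 8 h 15 min
Total credited: 39 h 0 min.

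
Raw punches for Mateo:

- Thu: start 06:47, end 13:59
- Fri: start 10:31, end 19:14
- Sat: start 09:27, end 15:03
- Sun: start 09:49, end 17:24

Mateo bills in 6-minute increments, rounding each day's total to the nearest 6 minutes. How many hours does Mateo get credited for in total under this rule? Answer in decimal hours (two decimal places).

29.10 hours

Thu: 06:47–13:59 = 7 h 12 min → rounds to 7 h 12 min
Fri: 10:31–19:14 = 8 h 43 min → rounds to 8 h 42 min
Sat: 09:27–15:03 = 5 h 36 min → rounds to 5 h 36 min
Sun: 09:49–17:24 = 7 h 35 min → rounds to 7 h 36 min
Total credited: 29 h 6 min.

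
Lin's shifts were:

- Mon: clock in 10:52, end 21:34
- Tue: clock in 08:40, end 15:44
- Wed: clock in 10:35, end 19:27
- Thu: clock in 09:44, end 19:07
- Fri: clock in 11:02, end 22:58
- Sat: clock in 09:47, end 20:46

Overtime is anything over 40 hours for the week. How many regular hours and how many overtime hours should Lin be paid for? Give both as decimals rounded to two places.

Mon: 10:52–21:34 = 10 h 42 min
Tue: 08:40–15:44 = 7 h 4 min
Wed: 10:35–19:27 = 8 h 52 min
Thu: 09:44–19:07 = 9 h 23 min
Fri: 11:02–22:58 = 11 h 56 min
Sat: 09:47–20:46 = 10 h 59 min
Total worked: 58 h 56 min = 58.93 h.
Threshold 40 h → overtime 18 h 56 min, regular 40 h 0 min.

Regular 40.00 hours, overtime 18.93 hours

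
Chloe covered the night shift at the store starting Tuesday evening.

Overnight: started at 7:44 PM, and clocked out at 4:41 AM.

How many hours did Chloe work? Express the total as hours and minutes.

Overnight: 7:44 PM → midnight = 4 h 16 min; midnight → 4:41 AM = 4 h 41 min; span 8 h 57 min

8 h 57 min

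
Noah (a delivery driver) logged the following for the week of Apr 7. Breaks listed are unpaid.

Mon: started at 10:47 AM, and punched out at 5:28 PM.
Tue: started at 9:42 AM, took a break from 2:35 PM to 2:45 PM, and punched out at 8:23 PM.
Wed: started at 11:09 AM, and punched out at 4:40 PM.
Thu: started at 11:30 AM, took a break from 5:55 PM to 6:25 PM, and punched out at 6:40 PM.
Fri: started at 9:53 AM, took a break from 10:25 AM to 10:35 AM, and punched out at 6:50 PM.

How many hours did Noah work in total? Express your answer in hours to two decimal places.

38.17 hours

Mon: 10:47 AM–5:28 PM = 6 h 41 min
Tue: 9:42 AM–8:23 PM = 10 h 41 min; less 10 min break → 10 h 31 min
Wed: 11:09 AM–4:40 PM = 5 h 31 min
Thu: 11:30 AM–6:40 PM = 7 h 10 min; less 30 min break → 6 h 40 min
Fri: 9:53 AM–6:50 PM = 8 h 57 min; less 10 min break → 8 h 47 min
Total: 6 h 41 min + 10 h 31 min + 5 h 31 min + 6 h 40 min + 8 h 47 min = 38 h 10 min.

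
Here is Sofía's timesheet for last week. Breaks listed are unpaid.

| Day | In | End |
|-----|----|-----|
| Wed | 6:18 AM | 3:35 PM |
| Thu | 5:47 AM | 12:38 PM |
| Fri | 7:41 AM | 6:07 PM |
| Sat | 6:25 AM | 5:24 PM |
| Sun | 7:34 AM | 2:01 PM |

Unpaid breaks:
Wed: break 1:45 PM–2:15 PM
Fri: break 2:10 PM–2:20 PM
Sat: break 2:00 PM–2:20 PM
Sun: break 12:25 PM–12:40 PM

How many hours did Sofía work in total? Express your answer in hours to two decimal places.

Wed: 6:18 AM–3:35 PM = 9 h 17 min; less 30 min break → 8 h 47 min
Thu: 5:47 AM–12:38 PM = 6 h 51 min
Fri: 7:41 AM–6:07 PM = 10 h 26 min; less 10 min break → 10 h 16 min
Sat: 6:25 AM–5:24 PM = 10 h 59 min; less 20 min break → 10 h 39 min
Sun: 7:34 AM–2:01 PM = 6 h 27 min; less 15 min break → 6 h 12 min
Total: 8 h 47 min + 6 h 51 min + 10 h 16 min + 10 h 39 min + 6 h 12 min = 42 h 45 min.

42.75 hours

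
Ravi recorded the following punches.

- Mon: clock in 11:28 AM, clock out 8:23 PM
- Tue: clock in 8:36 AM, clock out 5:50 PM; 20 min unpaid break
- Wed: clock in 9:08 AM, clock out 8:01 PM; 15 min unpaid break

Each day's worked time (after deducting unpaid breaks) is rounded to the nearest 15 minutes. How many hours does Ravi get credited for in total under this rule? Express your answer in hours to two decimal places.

Mon: 11:28 AM–8:23 PM = 8 h 55 min → rounds to 9 h 0 min
Tue: 8:36 AM–5:50 PM = 9 h 14 min − 20 min = 8 h 54 min → rounds to 9 h 0 min
Wed: 9:08 AM–8:01 PM = 10 h 53 min − 15 min = 10 h 38 min → rounds to 10 h 45 min
Total credited: 28 h 45 min.

28.75 hours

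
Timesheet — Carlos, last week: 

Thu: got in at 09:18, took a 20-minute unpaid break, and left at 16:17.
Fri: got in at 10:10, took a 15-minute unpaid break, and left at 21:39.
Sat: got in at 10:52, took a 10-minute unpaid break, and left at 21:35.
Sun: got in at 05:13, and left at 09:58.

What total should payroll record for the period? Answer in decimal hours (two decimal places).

33.18 hours

Thu: 09:18–16:17 = 6 h 59 min; less 20 min break → 6 h 39 min
Fri: 10:10–21:39 = 11 h 29 min; less 15 min break → 11 h 14 min
Sat: 10:52–21:35 = 10 h 43 min; less 10 min break → 10 h 33 min
Sun: 05:13–09:58 = 4 h 45 min
Total: 6 h 39 min + 11 h 14 min + 10 h 33 min + 4 h 45 min = 33 h 11 min.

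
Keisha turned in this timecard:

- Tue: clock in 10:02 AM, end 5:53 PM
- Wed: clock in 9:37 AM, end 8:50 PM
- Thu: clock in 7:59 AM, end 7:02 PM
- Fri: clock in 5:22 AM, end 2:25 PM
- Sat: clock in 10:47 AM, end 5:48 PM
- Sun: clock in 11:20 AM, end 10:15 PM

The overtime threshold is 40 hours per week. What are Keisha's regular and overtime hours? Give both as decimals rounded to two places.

Regular 40.00 hours, overtime 17.10 hours

Tue: 10:02 AM–5:53 PM = 7 h 51 min
Wed: 9:37 AM–8:50 PM = 11 h 13 min
Thu: 7:59 AM–7:02 PM = 11 h 3 min
Fri: 5:22 AM–2:25 PM = 9 h 3 min
Sat: 10:47 AM–5:48 PM = 7 h 1 min
Sun: 11:20 AM–10:15 PM = 10 h 55 min
Total worked: 57 h 6 min = 57.10 h.
Threshold 40 h → overtime 17 h 6 min, regular 40 h 0 min.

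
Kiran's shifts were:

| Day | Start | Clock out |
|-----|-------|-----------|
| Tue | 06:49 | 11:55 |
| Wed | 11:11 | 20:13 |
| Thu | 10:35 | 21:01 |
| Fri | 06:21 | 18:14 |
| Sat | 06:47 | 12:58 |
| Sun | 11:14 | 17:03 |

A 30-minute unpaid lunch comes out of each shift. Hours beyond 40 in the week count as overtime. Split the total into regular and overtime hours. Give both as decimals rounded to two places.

Regular 40.00 hours, overtime 5.45 hours

Tue: 06:49–11:55 = 5 h 6 min; less 30 min break → 4 h 36 min
Wed: 11:11–20:13 = 9 h 2 min; less 30 min break → 8 h 32 min
Thu: 10:35–21:01 = 10 h 26 min; less 30 min break → 9 h 56 min
Fri: 06:21–18:14 = 11 h 53 min; less 30 min break → 11 h 23 min
Sat: 06:47–12:58 = 6 h 11 min; less 30 min break → 5 h 41 min
Sun: 11:14–17:03 = 5 h 49 min; less 30 min break → 5 h 19 min
Total worked: 45 h 27 min = 45.45 h.
Threshold 40 h → overtime 5 h 27 min, regular 40 h 0 min.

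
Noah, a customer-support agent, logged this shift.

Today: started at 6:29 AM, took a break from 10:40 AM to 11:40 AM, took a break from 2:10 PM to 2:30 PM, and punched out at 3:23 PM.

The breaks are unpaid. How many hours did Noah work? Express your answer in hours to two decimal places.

7.57 hours

Today: 6:29 AM–3:23 PM = 8 h 54 min; less 80 min break → 7 h 34 min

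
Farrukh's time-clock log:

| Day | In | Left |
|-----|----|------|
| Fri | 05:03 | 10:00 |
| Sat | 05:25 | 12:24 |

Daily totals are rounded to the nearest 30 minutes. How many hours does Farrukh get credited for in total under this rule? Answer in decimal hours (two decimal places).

12.00 hours

Fri: 05:03–10:00 = 4 h 57 min → rounds to 5 h 0 min
Sat: 05:25–12:24 = 6 h 59 min → rounds to 7 h 0 min
Total credited: 12 h 0 min.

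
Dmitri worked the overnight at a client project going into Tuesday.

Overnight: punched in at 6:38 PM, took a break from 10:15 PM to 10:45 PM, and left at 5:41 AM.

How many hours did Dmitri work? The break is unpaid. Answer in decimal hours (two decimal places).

10.55 hours

Overnight: 6:38 PM → midnight = 5 h 22 min; midnight → 5:41 AM = 5 h 41 min; span 11 h 3 min; less 30 min break → 10 h 33 min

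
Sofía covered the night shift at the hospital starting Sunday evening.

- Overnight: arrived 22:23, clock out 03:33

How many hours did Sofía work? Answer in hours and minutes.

5 h 10 min

Overnight: 22:23 → midnight = 1 h 37 min; midnight → 03:33 = 3 h 33 min; span 5 h 10 min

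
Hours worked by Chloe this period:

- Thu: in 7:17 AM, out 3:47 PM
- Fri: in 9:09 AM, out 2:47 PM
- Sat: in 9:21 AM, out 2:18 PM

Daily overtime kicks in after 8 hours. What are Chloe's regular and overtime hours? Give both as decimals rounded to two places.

Thu: 7:17 AM–3:47 PM = 8 h 30 min
Fri: 9:09 AM–2:47 PM = 5 h 38 min
Sat: 9:21 AM–2:18 PM = 4 h 57 min
Thu reg 8 h 0 min / OT 0 h 30 min; Fri reg 5 h 38 min / OT 0 h 0 min; Sat reg 4 h 57 min / OT 0 h 0 min.
Totals: regular 18 h 35 min, overtime 0 h 30 min.

Regular 18.58 hours, overtime 0.50 hours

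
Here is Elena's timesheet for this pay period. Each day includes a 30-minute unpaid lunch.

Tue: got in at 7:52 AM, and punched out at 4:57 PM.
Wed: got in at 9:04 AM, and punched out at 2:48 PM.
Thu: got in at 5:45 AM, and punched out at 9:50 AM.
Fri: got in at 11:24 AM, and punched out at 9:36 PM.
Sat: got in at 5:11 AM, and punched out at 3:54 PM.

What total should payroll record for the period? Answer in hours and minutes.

37 h 19 min

Tue: 7:52 AM–4:57 PM = 9 h 5 min; less 30 min break → 8 h 35 min
Wed: 9:04 AM–2:48 PM = 5 h 44 min; less 30 min break → 5 h 14 min
Thu: 5:45 AM–9:50 AM = 4 h 5 min; less 30 min break → 3 h 35 min
Fri: 11:24 AM–9:36 PM = 10 h 12 min; less 30 min break → 9 h 42 min
Sat: 5:11 AM–3:54 PM = 10 h 43 min; less 30 min break → 10 h 13 min
Total: 8 h 35 min + 5 h 14 min + 3 h 35 min + 9 h 42 min + 10 h 13 min = 37 h 19 min.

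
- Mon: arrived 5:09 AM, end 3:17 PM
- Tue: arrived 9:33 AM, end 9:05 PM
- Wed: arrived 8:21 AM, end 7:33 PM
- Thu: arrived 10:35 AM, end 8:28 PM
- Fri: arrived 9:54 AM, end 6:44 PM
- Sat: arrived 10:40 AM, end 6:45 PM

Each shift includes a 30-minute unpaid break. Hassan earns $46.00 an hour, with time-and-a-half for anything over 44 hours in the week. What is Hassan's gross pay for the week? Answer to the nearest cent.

Mon: 5:09 AM–3:17 PM = 10 h 8 min; less 30 min break → 9 h 38 min
Tue: 9:33 AM–9:05 PM = 11 h 32 min; less 30 min break → 11 h 2 min
Wed: 8:21 AM–7:33 PM = 11 h 12 min; less 30 min break → 10 h 42 min
Thu: 10:35 AM–8:28 PM = 9 h 53 min; less 30 min break → 9 h 23 min
Fri: 9:54 AM–6:44 PM = 8 h 50 min; less 30 min break → 8 h 20 min
Sat: 10:40 AM–6:45 PM = 8 h 5 min; less 30 min break → 7 h 35 min
Total worked: 56 h 40 min = 3400 min.
Regular 44 h 0 min = 2640 min at $46.00/h; overtime 12 h 40 min = 760 min at $69.00/h.
Pay = (2640 × $46.00 + 760 × $69.00) ÷ 60 = $2898.00.

$2898.00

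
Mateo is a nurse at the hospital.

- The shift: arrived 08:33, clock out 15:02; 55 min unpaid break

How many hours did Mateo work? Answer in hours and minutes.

5 h 34 min

The shift: 08:33–15:02 = 6 h 29 min; less 55 min break → 5 h 34 min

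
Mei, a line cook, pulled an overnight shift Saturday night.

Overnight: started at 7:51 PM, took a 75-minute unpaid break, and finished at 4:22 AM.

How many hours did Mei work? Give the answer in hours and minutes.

Overnight: 7:51 PM → midnight = 4 h 9 min; midnight → 4:22 AM = 4 h 22 min; span 8 h 31 min; less 75 min break → 7 h 16 min

7 h 16 min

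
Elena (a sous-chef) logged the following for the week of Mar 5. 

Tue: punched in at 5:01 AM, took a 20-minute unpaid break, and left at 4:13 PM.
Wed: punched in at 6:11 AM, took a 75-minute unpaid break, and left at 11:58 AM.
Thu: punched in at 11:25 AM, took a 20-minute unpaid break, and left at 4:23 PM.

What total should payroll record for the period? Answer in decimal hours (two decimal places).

20.03 hours

Tue: 5:01 AM–4:13 PM = 11 h 12 min; less 20 min break → 10 h 52 min
Wed: 6:11 AM–11:58 AM = 5 h 47 min; less 75 min break → 4 h 32 min
Thu: 11:25 AM–4:23 PM = 4 h 58 min; less 20 min break → 4 h 38 min
Total: 10 h 52 min + 4 h 32 min + 4 h 38 min = 20 h 2 min.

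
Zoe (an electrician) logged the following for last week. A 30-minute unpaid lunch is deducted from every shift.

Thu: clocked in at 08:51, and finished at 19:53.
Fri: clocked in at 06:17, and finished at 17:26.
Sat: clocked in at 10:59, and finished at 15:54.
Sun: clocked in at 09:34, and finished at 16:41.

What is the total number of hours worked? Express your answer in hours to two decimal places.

Thu: 08:51–19:53 = 11 h 2 min; less 30 min break → 10 h 32 min
Fri: 06:17–17:26 = 11 h 9 min; less 30 min break → 10 h 39 min
Sat: 10:59–15:54 = 4 h 55 min; less 30 min break → 4 h 25 min
Sun: 09:34–16:41 = 7 h 7 min; less 30 min break → 6 h 37 min
Total: 10 h 32 min + 10 h 39 min + 4 h 25 min + 6 h 37 min = 32 h 13 min.

32.22 hours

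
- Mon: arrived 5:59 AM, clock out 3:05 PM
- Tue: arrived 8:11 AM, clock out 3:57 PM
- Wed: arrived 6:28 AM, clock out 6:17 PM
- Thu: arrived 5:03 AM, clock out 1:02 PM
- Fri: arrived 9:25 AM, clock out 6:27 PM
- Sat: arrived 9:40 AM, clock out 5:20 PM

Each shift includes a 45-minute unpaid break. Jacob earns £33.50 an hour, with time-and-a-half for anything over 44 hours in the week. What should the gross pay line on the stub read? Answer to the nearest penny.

£1718.55

Mon: 5:59 AM–3:05 PM = 9 h 6 min; less 45 min break → 8 h 21 min
Tue: 8:11 AM–3:57 PM = 7 h 46 min; less 45 min break → 7 h 1 min
Wed: 6:28 AM–6:17 PM = 11 h 49 min; less 45 min break → 11 h 4 min
Thu: 5:03 AM–1:02 PM = 7 h 59 min; less 45 min break → 7 h 14 min
Fri: 9:25 AM–6:27 PM = 9 h 2 min; less 45 min break → 8 h 17 min
Sat: 9:40 AM–5:20 PM = 7 h 40 min; less 45 min break → 6 h 55 min
Total worked: 48 h 52 min = 2932 min.
Regular 44 h 0 min = 2640 min at £33.50/h; overtime 4 h 52 min = 292 min at £50.25/h.
Pay = (2640 × £33.50 + 292 × £50.25) ÷ 60 = £1718.55.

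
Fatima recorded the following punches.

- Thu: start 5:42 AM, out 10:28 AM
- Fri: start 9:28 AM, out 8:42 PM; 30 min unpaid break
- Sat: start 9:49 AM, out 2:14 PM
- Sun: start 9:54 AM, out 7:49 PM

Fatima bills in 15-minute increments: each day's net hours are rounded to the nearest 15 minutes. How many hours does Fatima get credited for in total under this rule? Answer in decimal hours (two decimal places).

Thu: 5:42 AM–10:28 AM = 4 h 46 min → rounds to 4 h 45 min
Fri: 9:28 AM–8:42 PM = 11 h 14 min − 30 min = 10 h 44 min → rounds to 10 h 45 min
Sat: 9:49 AM–2:14 PM = 4 h 25 min → rounds to 4 h 30 min
Sun: 9:54 AM–7:49 PM = 9 h 55 min → rounds to 10 h 0 min
Total credited: 30 h 0 min.

30.00 hours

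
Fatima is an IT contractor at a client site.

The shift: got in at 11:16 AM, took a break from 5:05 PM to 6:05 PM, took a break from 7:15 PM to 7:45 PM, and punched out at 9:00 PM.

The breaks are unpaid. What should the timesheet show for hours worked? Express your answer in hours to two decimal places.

The shift: 11:16 AM–9:00 PM = 9 h 44 min; less 90 min break → 8 h 14 min

8.23 hours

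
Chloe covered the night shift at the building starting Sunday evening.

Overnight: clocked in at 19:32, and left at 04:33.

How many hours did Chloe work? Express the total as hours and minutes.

9 h 1 min

Overnight: 19:32 → midnight = 4 h 28 min; midnight → 04:33 = 4 h 33 min; span 9 h 1 min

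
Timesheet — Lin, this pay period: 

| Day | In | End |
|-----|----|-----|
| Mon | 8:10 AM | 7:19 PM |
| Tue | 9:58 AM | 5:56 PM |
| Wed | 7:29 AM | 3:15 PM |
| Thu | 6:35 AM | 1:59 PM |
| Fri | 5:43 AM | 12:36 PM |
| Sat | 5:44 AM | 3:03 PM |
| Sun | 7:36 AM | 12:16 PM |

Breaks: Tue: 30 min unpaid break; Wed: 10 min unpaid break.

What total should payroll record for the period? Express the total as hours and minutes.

54 h 29 min

Mon: 8:10 AM–7:19 PM = 11 h 9 min
Tue: 9:58 AM–5:56 PM = 7 h 58 min; less 30 min break → 7 h 28 min
Wed: 7:29 AM–3:15 PM = 7 h 46 min; less 10 min break → 7 h 36 min
Thu: 6:35 AM–1:59 PM = 7 h 24 min
Fri: 5:43 AM–12:36 PM = 6 h 53 min
Sat: 5:44 AM–3:03 PM = 9 h 19 min
Sun: 7:36 AM–12:16 PM = 4 h 40 min
Total: 11 h 9 min + 7 h 28 min + 7 h 36 min + 7 h 24 min + 6 h 53 min + 9 h 19 min + 4 h 40 min = 54 h 29 min.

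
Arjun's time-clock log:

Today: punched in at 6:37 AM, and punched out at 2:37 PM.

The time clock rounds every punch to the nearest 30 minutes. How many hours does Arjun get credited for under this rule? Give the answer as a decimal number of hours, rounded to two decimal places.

Today: in 6:37 AM→6:30 AM, out 2:37 PM→2:30 PM; 8 h 0 min

8.00 hours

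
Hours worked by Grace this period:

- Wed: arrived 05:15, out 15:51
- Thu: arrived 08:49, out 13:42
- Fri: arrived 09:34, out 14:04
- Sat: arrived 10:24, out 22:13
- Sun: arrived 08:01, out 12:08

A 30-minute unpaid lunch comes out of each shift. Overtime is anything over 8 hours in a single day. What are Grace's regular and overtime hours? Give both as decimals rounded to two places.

Wed: 05:15–15:51 = 10 h 36 min; less 30 min break → 10 h 6 min
Thu: 08:49–13:42 = 4 h 53 min; less 30 min break → 4 h 23 min
Fri: 09:34–14:04 = 4 h 30 min; less 30 min break → 4 h 0 min
Sat: 10:24–22:13 = 11 h 49 min; less 30 min break → 11 h 19 min
Sun: 08:01–12:08 = 4 h 7 min; less 30 min break → 3 h 37 min
Wed reg 8 h 0 min / OT 2 h 6 min; Thu reg 4 h 23 min / OT 0 h 0 min; Fri reg 4 h 0 min / OT 0 h 0 min; Sat reg 8 h 0 min / OT 3 h 19 min; Sun reg 3 h 37 min / OT 0 h 0 min.
Totals: regular 28 h 0 min, overtime 5 h 25 min.

Regular 28.00 hours, overtime 5.42 hours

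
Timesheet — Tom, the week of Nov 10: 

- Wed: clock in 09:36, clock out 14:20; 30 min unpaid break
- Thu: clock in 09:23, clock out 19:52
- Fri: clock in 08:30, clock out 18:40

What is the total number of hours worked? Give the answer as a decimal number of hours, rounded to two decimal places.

24.88 hours

Wed: 09:36–14:20 = 4 h 44 min; less 30 min break → 4 h 14 min
Thu: 09:23–19:52 = 10 h 29 min
Fri: 08:30–18:40 = 10 h 10 min
Total: 4 h 14 min + 10 h 29 min + 10 h 10 min = 24 h 53 min.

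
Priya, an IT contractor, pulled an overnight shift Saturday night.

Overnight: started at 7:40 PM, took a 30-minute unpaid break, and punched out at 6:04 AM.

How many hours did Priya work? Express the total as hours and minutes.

9 h 54 min

Overnight: 7:40 PM → midnight = 4 h 20 min; midnight → 6:04 AM = 6 h 4 min; span 10 h 24 min; less 30 min break → 9 h 54 min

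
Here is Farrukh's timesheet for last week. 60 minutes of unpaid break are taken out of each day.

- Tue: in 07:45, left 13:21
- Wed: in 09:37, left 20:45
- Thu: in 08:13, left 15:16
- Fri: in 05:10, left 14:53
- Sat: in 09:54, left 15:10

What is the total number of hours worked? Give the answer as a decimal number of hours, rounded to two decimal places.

Tue: 07:45–13:21 = 5 h 36 min; less 60 min break → 4 h 36 min
Wed: 09:37–20:45 = 11 h 8 min; less 60 min break → 10 h 8 min
Thu: 08:13–15:16 = 7 h 3 min; less 60 min break → 6 h 3 min
Fri: 05:10–14:53 = 9 h 43 min; less 60 min break → 8 h 43 min
Sat: 09:54–15:10 = 5 h 16 min; less 60 min break → 4 h 16 min
Total: 4 h 36 min + 10 h 8 min + 6 h 3 min + 8 h 43 min + 4 h 16 min = 33 h 46 min.

33.77 hours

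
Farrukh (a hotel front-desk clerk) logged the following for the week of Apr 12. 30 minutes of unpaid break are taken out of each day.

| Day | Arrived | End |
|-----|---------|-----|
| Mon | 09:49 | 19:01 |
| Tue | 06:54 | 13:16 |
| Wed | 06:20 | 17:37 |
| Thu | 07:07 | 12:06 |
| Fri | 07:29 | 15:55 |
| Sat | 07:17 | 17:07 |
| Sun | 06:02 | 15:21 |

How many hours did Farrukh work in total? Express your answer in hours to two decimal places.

Mon: 09:49–19:01 = 9 h 12 min; less 30 min break → 8 h 42 min
Tue: 06:54–13:16 = 6 h 22 min; less 30 min break → 5 h 52 min
Wed: 06:20–17:37 = 11 h 17 min; less 30 min break → 10 h 47 min
Thu: 07:07–12:06 = 4 h 59 min; less 30 min break → 4 h 29 min
Fri: 07:29–15:55 = 8 h 26 min; less 30 min break → 7 h 56 min
Sat: 07:17–17:07 = 9 h 50 min; less 30 min break → 9 h 20 min
Sun: 06:02–15:21 = 9 h 19 min; less 30 min break → 8 h 49 min
Total: 8 h 42 min + 5 h 52 min + 10 h 47 min + 4 h 29 min + 7 h 56 min + 9 h 20 min + 8 h 49 min = 55 h 55 min.

55.92 hours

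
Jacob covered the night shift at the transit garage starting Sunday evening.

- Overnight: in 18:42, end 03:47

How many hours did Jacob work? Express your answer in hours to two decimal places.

9.08 hours

Overnight: 18:42 → midnight = 5 h 18 min; midnight → 03:47 = 3 h 47 min; span 9 h 5 min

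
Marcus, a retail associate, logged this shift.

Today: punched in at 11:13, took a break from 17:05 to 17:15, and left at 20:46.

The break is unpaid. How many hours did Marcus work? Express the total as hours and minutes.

9 h 23 min

Today: 11:13–20:46 = 9 h 33 min; less 10 min break → 9 h 23 min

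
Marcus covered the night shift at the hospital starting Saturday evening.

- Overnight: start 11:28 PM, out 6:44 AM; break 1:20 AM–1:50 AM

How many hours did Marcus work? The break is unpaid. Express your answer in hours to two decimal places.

6.77 hours

Overnight: 11:28 PM → midnight = 0 h 32 min; midnight → 6:44 AM = 6 h 44 min; span 7 h 16 min; less 30 min break → 6 h 46 min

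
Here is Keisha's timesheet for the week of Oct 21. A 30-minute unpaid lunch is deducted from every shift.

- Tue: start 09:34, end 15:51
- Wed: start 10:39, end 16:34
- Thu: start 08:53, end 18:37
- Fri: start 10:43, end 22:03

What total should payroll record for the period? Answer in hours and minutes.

31 h 16 min

Tue: 09:34–15:51 = 6 h 17 min; less 30 min break → 5 h 47 min
Wed: 10:39–16:34 = 5 h 55 min; less 30 min break → 5 h 25 min
Thu: 08:53–18:37 = 9 h 44 min; less 30 min break → 9 h 14 min
Fri: 10:43–22:03 = 11 h 20 min; less 30 min break → 10 h 50 min
Total: 5 h 47 min + 5 h 25 min + 9 h 14 min + 10 h 50 min = 31 h 16 min.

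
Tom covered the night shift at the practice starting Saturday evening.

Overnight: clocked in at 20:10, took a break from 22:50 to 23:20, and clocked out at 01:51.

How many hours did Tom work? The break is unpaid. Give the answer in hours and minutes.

Overnight: 20:10 → midnight = 3 h 50 min; midnight → 01:51 = 1 h 51 min; span 5 h 41 min; less 30 min break → 5 h 11 min

5 h 11 min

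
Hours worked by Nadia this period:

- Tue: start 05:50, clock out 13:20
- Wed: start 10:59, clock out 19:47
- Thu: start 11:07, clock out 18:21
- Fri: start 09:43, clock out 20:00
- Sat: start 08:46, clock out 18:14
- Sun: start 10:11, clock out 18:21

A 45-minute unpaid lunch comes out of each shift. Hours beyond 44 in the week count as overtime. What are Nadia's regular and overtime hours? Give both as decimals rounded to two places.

Tue: 05:50–13:20 = 7 h 30 min; less 45 min break → 6 h 45 min
Wed: 10:59–19:47 = 8 h 48 min; less 45 min break → 8 h 3 min
Thu: 11:07–18:21 = 7 h 14 min; less 45 min break → 6 h 29 min
Fri: 09:43–20:00 = 10 h 17 min; less 45 min break → 9 h 32 min
Sat: 08:46–18:14 = 9 h 28 min; less 45 min break → 8 h 43 min
Sun: 10:11–18:21 = 8 h 10 min; less 45 min break → 7 h 25 min
Total worked: 46 h 57 min = 46.95 h.
Threshold 44 h → overtime 2 h 57 min, regular 44 h 0 min.

Regular 44.00 hours, overtime 2.95 hours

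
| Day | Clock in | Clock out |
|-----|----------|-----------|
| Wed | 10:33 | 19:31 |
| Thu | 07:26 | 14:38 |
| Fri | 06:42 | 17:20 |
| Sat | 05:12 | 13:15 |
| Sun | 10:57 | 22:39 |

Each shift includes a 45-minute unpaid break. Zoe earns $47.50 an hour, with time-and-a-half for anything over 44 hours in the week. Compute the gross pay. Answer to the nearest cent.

Wed: 10:33–19:31 = 8 h 58 min; less 45 min break → 8 h 13 min
Thu: 07:26–14:38 = 7 h 12 min; less 45 min break → 6 h 27 min
Fri: 06:42–17:20 = 10 h 38 min; less 45 min break → 9 h 53 min
Sat: 05:12–13:15 = 8 h 3 min; less 45 min break → 7 h 18 min
Sun: 10:57–22:39 = 11 h 42 min; less 45 min break → 10 h 57 min
Total worked: 42 h 48 min = 2568 min.
Regular 42 h 48 min = 2568 min at $47.50/h; overtime 0 h 0 min = 0 min at $71.25/h.
Pay = (2568 × $47.50 + 0 × $71.25) ÷ 60 = $2033.00.

$2033.00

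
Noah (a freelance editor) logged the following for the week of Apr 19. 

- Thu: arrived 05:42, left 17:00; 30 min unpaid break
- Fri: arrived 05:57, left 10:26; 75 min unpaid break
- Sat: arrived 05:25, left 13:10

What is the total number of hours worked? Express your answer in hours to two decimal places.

21.78 hours

Thu: 05:42–17:00 = 11 h 18 min; less 30 min break → 10 h 48 min
Fri: 05:57–10:26 = 4 h 29 min; less 75 min break → 3 h 14 min
Sat: 05:25–13:10 = 7 h 45 min
Total: 10 h 48 min + 3 h 14 min + 7 h 45 min = 21 h 47 min.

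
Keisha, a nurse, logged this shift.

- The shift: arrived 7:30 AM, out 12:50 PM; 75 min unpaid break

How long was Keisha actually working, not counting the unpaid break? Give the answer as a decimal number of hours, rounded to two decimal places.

4.08 hours

The shift: 7:30 AM–12:50 PM = 5 h 20 min; less 75 min break → 4 h 5 min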